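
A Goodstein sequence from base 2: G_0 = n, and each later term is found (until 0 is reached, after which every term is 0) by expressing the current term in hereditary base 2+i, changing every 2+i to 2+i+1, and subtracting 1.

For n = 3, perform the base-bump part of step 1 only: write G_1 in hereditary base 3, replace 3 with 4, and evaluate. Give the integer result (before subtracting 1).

4

[0] 3 ≡ 2 + 1 (base 2). Lift 3: 4. −1: 3.
[1] 3 ≡ 3 (base 3). Lift 4: 4. −1: 3.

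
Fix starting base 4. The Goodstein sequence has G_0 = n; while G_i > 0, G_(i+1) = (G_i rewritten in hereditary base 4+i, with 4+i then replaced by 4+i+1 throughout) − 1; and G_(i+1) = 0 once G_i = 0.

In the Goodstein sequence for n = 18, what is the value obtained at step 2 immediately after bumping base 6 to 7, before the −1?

49

step 0: 18 = 4^2 + 2; sub 5 for 4: 5^2 + 2; = 27; G_1 = 27−1 = 26
step 1: 26 = 5^2 + 1; sub 6 for 5: 6^2 + 1; = 37; G_2 = 37−1 = 36
step 2: 36 = 6^2; sub 7 for 6: 7^2; = 49; G_3 = 49−1 = 48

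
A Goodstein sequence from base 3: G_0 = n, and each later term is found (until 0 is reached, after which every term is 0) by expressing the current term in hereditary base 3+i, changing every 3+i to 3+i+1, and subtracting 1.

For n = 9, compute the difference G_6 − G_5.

1

G_0=9  [base 3] 3^2  →[3↦4]→  4^2 = 16  −1 ⇒ G_1=15
G_1=15  [base 4] 3·4 + 3  →[4↦5]→  3·5 + 3 = 18  −1 ⇒ G_2=17
G_2=17  [base 5] 3·5 + 2  →[5↦6]→  3·6 + 2 = 20  −1 ⇒ G_3=19
G_3=19  [base 6] 3·6 + 1  →[6↦7]→  3·7 + 1 = 22  −1 ⇒ G_4=21
G_4=21  [base 7] 3·7  →[7↦8]→  3·8 = 24  −1 ⇒ G_5=23
G_5=23  [base 8] 2·8 + 7  →[8↦9]→  2·9 + 7 = 25  −1 ⇒ G_6=24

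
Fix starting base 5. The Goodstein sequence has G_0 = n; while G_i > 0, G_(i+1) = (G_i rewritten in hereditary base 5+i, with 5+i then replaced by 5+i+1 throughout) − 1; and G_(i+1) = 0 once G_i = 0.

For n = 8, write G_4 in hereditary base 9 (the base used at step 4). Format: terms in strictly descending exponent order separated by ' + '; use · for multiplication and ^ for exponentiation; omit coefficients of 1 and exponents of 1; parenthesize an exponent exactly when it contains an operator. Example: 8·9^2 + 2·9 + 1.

(0) 8|_5 = 5 + 3 ↦ 6 + 3|_6 = 9 ⇒ 8
(1) 8|_6 = 6 + 2 ↦ 7 + 2|_7 = 9 ⇒ 8
(2) 8|_7 = 7 + 1 ↦ 8 + 1|_8 = 9 ⇒ 8
(3) 8|_8 = 8 ↦ 9|_9 = 9 ⇒ 8

8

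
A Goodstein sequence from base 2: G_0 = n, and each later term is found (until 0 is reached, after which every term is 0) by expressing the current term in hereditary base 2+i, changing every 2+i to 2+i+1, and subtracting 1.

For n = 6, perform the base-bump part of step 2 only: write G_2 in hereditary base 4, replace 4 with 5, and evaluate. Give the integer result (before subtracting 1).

6 —HB2→ 2^2 + 2 —bump→ 3^3 + 3 = 30 —(−1)→ 29
29 —HB3→ 3^3 + 2 —bump→ 4^4 + 2 = 258 —(−1)→ 257
257 —HB4→ 4^4 + 1 —bump→ 5^5 + 1 = 3126 —(−1)→ 3125

3126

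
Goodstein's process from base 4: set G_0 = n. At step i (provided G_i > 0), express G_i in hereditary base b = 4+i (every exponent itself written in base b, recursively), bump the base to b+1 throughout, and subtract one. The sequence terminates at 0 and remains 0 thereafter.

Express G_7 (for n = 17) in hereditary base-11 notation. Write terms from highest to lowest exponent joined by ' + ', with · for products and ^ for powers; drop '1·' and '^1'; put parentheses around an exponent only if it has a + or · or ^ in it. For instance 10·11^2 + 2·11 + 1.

step 0: 17 = 4^2 + 1; sub 5 for 4: 5^2 + 1; = 26; G_1 = 26−1 = 25
step 1: 25 = 5^2; sub 6 for 5: 6^2; = 36; G_2 = 36−1 = 35
step 2: 35 = 5·6 + 5; sub 7 for 6: 5·7 + 5; = 40; G_3 = 40−1 = 39
step 3: 39 = 5·7 + 4; sub 8 for 7: 5·8 + 4; = 44; G_4 = 44−1 = 43
step 4: 43 = 5·8 + 3; sub 9 for 8: 5·9 + 3; = 48; G_5 = 48−1 = 47
step 5: 47 = 5·9 + 2; sub 10 for 9: 5·10 + 2; = 52; G_6 = 52−1 = 51
step 6: 51 = 5·10 + 1; sub 11 for 10: 5·11 + 1; = 56; G_7 = 56−1 = 55

5·11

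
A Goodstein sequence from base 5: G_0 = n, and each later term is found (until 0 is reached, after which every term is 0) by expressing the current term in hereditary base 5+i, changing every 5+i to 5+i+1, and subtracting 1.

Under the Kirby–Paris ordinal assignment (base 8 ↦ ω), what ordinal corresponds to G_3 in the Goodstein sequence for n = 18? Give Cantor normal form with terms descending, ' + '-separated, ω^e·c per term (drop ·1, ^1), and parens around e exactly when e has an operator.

step 0: 18 = 3·5 + 3; sub 6 for 5: 3·6 + 3; = 21; G_1 = 21−1 = 20
step 1: 20 = 3·6 + 2; sub 7 for 6: 3·7 + 2; = 23; G_2 = 23−1 = 22
step 2: 22 = 3·7 + 1; sub 8 for 7: 3·8 + 1; = 25; G_3 = 25−1 = 24
step 3: 24 = 3·8; sub 9 for 8: 3·9; = 27; G_4 = 27−1 = 26

ω·3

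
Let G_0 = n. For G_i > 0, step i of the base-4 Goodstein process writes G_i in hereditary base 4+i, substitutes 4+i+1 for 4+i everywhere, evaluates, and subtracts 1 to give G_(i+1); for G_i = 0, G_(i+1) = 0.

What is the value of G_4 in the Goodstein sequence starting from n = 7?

7

G_0=7  [base 4] 4 + 3  →[4↦5]→  5 + 3 = 8  −1 ⇒ G_1=7
G_1=7  [base 5] 5 + 2  →[5↦6]→  6 + 2 = 8  −1 ⇒ G_2=7
G_2=7  [base 6] 6 + 1  →[6↦7]→  7 + 1 = 8  −1 ⇒ G_3=7
G_3=7  [base 7] 7  →[7↦8]→  8 = 8  −1 ⇒ G_4=7
G_4=7  [base 8] 7  →[8↦9]→  7 = 7  −1 ⇒ G_5=6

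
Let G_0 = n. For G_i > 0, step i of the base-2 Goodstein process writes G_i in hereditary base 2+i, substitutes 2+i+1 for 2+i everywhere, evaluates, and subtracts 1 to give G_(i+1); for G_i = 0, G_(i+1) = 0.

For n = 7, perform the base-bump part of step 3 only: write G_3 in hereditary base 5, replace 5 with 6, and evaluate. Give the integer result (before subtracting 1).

46658

step 0: 7 = 2^2 + 2 + 1; sub 3 for 2: 3^3 + 3 + 1; = 31; G_1 = 31−1 = 30
step 1: 30 = 3^3 + 3; sub 4 for 3: 4^4 + 4; = 260; G_2 = 260−1 = 259
step 2: 259 = 4^4 + 3; sub 5 for 4: 5^5 + 3; = 3128; G_3 = 3128−1 = 3127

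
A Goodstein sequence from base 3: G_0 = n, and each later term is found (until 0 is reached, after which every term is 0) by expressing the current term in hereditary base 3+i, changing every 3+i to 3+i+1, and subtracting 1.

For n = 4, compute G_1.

4

G_0=4  [base 3] 3 + 1  →[3↦4]→  4 + 1 = 5  −1 ⇒ G_1=4
G_1=4  [base 4] 4  →[4↦5]→  5 = 5  −1 ⇒ G_2=4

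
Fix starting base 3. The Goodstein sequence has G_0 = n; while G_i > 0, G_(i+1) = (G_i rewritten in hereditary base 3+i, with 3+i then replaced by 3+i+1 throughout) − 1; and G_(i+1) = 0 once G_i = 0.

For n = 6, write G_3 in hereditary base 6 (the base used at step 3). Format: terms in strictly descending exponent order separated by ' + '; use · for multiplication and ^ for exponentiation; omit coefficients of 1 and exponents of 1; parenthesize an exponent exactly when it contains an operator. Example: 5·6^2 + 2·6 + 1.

i=0: 6 = 2·3 (b=3); 3→4: 2·4 = 8; 8−1 = 7
i=1: 7 = 4 + 3 (b=4); 4→5: 5 + 3 = 8; 8−1 = 7
i=2: 7 = 5 + 2 (b=5); 5→6: 6 + 2 = 8; 8−1 = 7
i=3: 7 = 6 + 1 (b=6); 6→7: 7 + 1 = 8; 8−1 = 7

6 + 1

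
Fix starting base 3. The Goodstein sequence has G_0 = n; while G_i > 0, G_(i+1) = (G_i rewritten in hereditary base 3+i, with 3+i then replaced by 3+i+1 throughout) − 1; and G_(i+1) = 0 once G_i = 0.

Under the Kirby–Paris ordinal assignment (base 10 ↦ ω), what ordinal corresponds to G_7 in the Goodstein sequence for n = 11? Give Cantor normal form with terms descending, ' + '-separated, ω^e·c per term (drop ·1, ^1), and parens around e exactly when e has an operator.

step 0: 11 = 3^2 + 2; sub 4 for 3: 4^2 + 2; = 18; G_1 = 18−1 = 17
step 1: 17 = 4^2 + 1; sub 5 for 4: 5^2 + 1; = 26; G_2 = 26−1 = 25
step 2: 25 = 5^2; sub 6 for 5: 6^2; = 36; G_3 = 36−1 = 35
step 3: 35 = 5·6 + 5; sub 7 for 6: 5·7 + 5; = 40; G_4 = 40−1 = 39
step 4: 39 = 5·7 + 4; sub 8 for 7: 5·8 + 4; = 44; G_5 = 44−1 = 43
step 5: 43 = 5·8 + 3; sub 9 for 8: 5·9 + 3; = 48; G_6 = 48−1 = 47
step 6: 47 = 5·9 + 2; sub 10 for 9: 5·10 + 2; = 52; G_7 = 52−1 = 51
step 7: 51 = 5·10 + 1; sub 11 for 10: 5·11 + 1; = 56; G_8 = 56−1 = 55

ω·5 + 1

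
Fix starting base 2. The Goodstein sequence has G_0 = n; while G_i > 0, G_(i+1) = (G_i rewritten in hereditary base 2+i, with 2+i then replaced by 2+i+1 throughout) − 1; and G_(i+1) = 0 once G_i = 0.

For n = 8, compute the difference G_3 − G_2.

G_0 = 8. HB_2(8) = 2^(2 + 1). Bump = 81. G_1 = 80.
G_1 = 80. HB_3(80) = 2·3^3 + 2·3^2 + 2·3 + 2. Bump = 554. G_2 = 553.
G_2 = 553. HB_4(553) = 2·4^4 + 2·4^2 + 2·4 + 1. Bump = 6311. G_3 = 6310.

5757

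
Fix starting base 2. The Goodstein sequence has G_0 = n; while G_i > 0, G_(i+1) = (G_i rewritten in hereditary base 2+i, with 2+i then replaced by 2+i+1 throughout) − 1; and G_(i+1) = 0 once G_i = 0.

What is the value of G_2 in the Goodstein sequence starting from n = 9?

1023

[0] 9 ≡ 2^(2 + 1) + 1 (base 2). Lift 3: 82. −1: 81.
[1] 81 ≡ 3^(3 + 1) (base 3). Lift 4: 1024. −1: 1023.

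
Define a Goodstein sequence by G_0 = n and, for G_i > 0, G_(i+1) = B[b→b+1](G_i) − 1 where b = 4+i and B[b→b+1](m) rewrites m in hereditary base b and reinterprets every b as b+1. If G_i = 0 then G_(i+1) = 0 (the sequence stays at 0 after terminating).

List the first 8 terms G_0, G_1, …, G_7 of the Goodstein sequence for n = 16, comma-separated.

[0] 16 ≡ 4^2 (base 4). Lift 5: 25. −1: 24.
[1] 24 ≡ 4·5 + 4 (base 5). Lift 6: 28. −1: 27.
[2] 27 ≡ 4·6 + 3 (base 6). Lift 7: 31. −1: 30.
[3] 30 ≡ 4·7 + 2 (base 7). Lift 8: 34. −1: 33.
[4] 33 ≡ 4·8 + 1 (base 8). Lift 9: 37. −1: 36.
[5] 36 ≡ 4·9 (base 9). Lift 10: 40. −1: 39.
[6] 39 ≡ 3·10 + 9 (base 10). Lift 11: 42. −1: 41.

16, 24, 27, 30, 33, 36, 39, 41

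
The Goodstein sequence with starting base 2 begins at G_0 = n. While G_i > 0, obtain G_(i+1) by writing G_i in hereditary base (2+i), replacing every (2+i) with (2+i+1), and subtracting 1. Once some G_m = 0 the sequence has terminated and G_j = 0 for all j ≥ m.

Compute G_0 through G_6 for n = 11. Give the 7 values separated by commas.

11, 84, 1027, 15627, 279937, 5764801, 134217727

step 0: 11 = 2^(2 + 1) + 2 + 1; sub 3 for 2: 3^(3 + 1) + 3 + 1; = 85; G_1 = 85−1 = 84
step 1: 84 = 3^(3 + 1) + 3; sub 4 for 3: 4^(4 + 1) + 4; = 1028; G_2 = 1028−1 = 1027
step 2: 1027 = 4^(4 + 1) + 3; sub 5 for 4: 5^(5 + 1) + 3; = 15628; G_3 = 15628−1 = 15627
step 3: 15627 = 5^(5 + 1) + 2; sub 6 for 5: 6^(6 + 1) + 2; = 279938; G_4 = 279938−1 = 279937
step 4: 279937 = 6^(6 + 1) + 1; sub 7 for 6: 7^(7 + 1) + 1; = 5764802; G_5 = 5764802−1 = 5764801
step 5: 5764801 = 7^(7 + 1); sub 8 for 7: 8^(8 + 1); = 134217728; G_6 = 134217728−1 = 134217727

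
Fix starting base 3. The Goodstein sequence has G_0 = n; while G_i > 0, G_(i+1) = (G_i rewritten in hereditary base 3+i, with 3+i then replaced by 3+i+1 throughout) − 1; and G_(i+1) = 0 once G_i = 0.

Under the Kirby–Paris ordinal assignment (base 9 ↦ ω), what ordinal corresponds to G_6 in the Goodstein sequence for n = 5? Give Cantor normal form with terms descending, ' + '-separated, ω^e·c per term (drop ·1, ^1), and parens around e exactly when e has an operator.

base 3: 5 = 3 + 2; at 4: 4 + 2 = 6; next = 5
base 4: 5 = 4 + 1; at 5: 5 + 1 = 6; next = 5
base 5: 5 = 5; at 6: 6 = 6; next = 5
base 6: 5 = 5; at 7: 5 = 5; next = 4
base 7: 4 = 4; at 8: 4 = 4; next = 3
base 8: 3 = 3; at 9: 3 = 3; next = 2

2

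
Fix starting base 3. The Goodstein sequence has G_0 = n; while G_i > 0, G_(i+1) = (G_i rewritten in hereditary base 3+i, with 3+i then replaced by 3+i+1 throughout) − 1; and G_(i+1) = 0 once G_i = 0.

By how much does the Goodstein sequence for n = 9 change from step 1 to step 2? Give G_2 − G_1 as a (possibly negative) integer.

2

base 3: 9 = 3^2; at 4: 4^2 = 16; next = 15
base 4: 15 = 3·4 + 3; at 5: 3·5 + 3 = 18; next = 17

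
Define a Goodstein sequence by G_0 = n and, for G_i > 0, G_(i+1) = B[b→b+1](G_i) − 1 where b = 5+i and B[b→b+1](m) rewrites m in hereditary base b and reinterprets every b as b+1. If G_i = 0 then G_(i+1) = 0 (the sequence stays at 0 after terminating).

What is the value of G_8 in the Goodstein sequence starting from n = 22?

i=0: 22 = 4·5 + 2 (b=5); 5→6: 4·6 + 2 = 26; 26−1 = 25
i=1: 25 = 4·6 + 1 (b=6); 6→7: 4·7 + 1 = 29; 29−1 = 28
i=2: 28 = 4·7 (b=7); 7→8: 4·8 = 32; 32−1 = 31
i=3: 31 = 3·8 + 7 (b=8); 8→9: 3·9 + 7 = 34; 34−1 = 33
i=4: 33 = 3·9 + 6 (b=9); 9→10: 3·10 + 6 = 36; 36−1 = 35
i=5: 35 = 3·10 + 5 (b=10); 10→11: 3·11 + 5 = 38; 38−1 = 37
i=6: 37 = 3·11 + 4 (b=11); 11→12: 3·12 + 4 = 40; 40−1 = 39
i=7: 39 = 3·12 + 3 (b=12); 12→13: 3·13 + 3 = 42; 42−1 = 41

41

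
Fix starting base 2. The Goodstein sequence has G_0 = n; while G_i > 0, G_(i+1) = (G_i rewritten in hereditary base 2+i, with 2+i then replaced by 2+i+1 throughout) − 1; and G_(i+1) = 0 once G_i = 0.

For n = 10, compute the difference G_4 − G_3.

264310

base 2: 10 = 2^(2 + 1) + 2; at 3: 3^(3 + 1) + 3 = 84; next = 83
base 3: 83 = 3^(3 + 1) + 2; at 4: 4^(4 + 1) + 2 = 1026; next = 1025
base 4: 1025 = 4^(4 + 1) + 1; at 5: 5^(5 + 1) + 1 = 15626; next = 15625
base 5: 15625 = 5^(5 + 1); at 6: 6^(6 + 1) = 279936; next = 279935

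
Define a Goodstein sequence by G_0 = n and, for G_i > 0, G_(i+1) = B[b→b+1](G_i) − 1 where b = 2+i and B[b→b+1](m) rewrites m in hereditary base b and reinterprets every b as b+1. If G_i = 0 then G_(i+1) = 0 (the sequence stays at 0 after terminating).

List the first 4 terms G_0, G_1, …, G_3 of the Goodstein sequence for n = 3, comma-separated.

3, 3, 3, 2

i=0: 3 = 2 + 1 (b=2); 2→3: 3 + 1 = 4; 4−1 = 3
i=1: 3 = 3 (b=3); 3→4: 4 = 4; 4−1 = 3
i=2: 3 = 3 (b=4); 4→5: 3 = 3; 3−1 = 2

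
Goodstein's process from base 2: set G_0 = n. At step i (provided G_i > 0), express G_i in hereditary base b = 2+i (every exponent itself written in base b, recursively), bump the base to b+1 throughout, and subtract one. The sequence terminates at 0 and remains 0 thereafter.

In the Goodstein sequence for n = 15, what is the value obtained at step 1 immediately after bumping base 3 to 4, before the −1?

15 —HB2→ 2^(2 + 1) + 2^2 + 2 + 1 —bump→ 3^(3 + 1) + 3^3 + 3 + 1 = 112 —(−1)→ 111
111 —HB3→ 3^(3 + 1) + 3^3 + 3 —bump→ 4^(4 + 1) + 4^4 + 4 = 1284 —(−1)→ 1283

1284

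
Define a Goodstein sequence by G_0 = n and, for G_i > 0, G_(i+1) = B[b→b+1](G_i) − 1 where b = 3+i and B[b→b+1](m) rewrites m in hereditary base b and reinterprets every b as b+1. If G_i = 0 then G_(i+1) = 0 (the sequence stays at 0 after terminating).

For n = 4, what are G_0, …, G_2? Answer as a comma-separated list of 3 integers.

4, 4, 4

G_0=4  [base 3] 3 + 1  →[3↦4]→  4 + 1 = 5  −1 ⇒ G_1=4
G_1=4  [base 4] 4  →[4↦5]→  5 = 5  −1 ⇒ G_2=4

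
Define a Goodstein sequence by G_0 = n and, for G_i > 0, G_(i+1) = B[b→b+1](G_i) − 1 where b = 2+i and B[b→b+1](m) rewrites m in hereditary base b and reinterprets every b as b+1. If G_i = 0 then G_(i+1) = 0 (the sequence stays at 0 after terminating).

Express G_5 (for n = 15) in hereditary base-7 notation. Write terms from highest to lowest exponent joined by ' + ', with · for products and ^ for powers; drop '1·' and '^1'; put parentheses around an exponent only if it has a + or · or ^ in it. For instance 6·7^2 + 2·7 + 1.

7^(7 + 1) + 7^7

G_0 = 15. HB_2(15) = 2^(2 + 1) + 2^2 + 2 + 1. Bump = 112. G_1 = 111.
G_1 = 111. HB_3(111) = 3^(3 + 1) + 3^3 + 3. Bump = 1284. G_2 = 1283.
G_2 = 1283. HB_4(1283) = 4^(4 + 1) + 4^4 + 3. Bump = 18753. G_3 = 18752.
G_3 = 18752. HB_5(18752) = 5^(5 + 1) + 5^5 + 2. Bump = 326594. G_4 = 326593.
G_4 = 326593. HB_6(326593) = 6^(6 + 1) + 6^6 + 1. Bump = 6588345. G_5 = 6588344.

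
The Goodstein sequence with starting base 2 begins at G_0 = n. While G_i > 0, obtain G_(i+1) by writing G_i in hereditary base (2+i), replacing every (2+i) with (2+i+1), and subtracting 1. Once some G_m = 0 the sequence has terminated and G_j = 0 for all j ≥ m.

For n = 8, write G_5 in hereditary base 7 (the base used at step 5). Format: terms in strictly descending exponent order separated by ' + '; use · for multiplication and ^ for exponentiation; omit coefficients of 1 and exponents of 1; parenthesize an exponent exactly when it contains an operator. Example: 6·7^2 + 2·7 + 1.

(0) 8|_2 = 2^(2 + 1) ↦ 3^(3 + 1)|_3 = 81 ⇒ 80
(1) 80|_3 = 2·3^3 + 2·3^2 + 2·3 + 2 ↦ 2·4^4 + 2·4^2 + 2·4 + 2|_4 = 554 ⇒ 553
(2) 553|_4 = 2·4^4 + 2·4^2 + 2·4 + 1 ↦ 2·5^5 + 2·5^2 + 2·5 + 1|_5 = 6311 ⇒ 6310
(3) 6310|_5 = 2·5^5 + 2·5^2 + 2·5 ↦ 2·6^6 + 2·6^2 + 2·6|_6 = 93396 ⇒ 93395
(4) 93395|_6 = 2·6^6 + 2·6^2 + 6 + 5 ↦ 2·7^7 + 2·7^2 + 7 + 5|_7 = 1647196 ⇒ 1647195
(5) 1647195|_7 = 2·7^7 + 2·7^2 + 7 + 4 ↦ 2·8^8 + 2·8^2 + 8 + 4|_8 = 33554572 ⇒ 33554571

2·7^7 + 2·7^2 + 7 + 4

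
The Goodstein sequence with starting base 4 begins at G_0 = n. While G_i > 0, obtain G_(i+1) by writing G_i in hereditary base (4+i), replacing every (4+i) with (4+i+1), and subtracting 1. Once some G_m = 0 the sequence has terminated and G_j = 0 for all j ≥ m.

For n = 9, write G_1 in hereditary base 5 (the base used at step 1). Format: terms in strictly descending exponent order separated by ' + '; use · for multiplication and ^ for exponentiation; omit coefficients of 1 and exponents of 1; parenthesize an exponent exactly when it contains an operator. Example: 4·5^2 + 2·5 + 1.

2·5

step 0: 9 = 2·4 + 1; sub 5 for 4: 2·5 + 1; = 11; G_1 = 11−1 = 10
step 1: 10 = 2·5; sub 6 for 5: 2·6; = 12; G_2 = 12−1 = 11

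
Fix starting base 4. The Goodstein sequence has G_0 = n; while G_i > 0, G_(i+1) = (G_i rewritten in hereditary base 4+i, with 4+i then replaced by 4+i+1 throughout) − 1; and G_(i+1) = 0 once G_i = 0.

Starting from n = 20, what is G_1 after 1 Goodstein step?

29

(0) 20|_4 = 4^2 + 4 ↦ 5^2 + 5|_5 = 30 ⇒ 29
(1) 29|_5 = 5^2 + 4 ↦ 6^2 + 4|_6 = 40 ⇒ 39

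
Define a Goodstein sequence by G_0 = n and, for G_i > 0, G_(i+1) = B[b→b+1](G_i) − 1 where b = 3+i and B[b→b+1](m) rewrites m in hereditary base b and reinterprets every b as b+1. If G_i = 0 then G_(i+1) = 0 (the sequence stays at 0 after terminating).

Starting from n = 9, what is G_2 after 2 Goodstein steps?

step 0: 9 = 3^2; sub 4 for 3: 4^2; = 16; G_1 = 16−1 = 15
step 1: 15 = 3·4 + 3; sub 5 for 4: 3·5 + 3; = 18; G_2 = 18−1 = 17
step 2: 17 = 3·5 + 2; sub 6 for 5: 3·6 + 2; = 20; G_3 = 20−1 = 19

17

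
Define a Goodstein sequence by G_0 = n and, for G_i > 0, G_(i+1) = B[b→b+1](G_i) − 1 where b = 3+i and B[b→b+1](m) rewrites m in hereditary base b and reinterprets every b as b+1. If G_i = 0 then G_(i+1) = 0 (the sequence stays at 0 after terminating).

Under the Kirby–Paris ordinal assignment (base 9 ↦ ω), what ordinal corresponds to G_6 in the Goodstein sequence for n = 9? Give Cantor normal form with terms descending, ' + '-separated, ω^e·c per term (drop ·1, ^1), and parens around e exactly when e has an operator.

ω·2 + 6

base 3: 9 = 3^2; at 4: 4^2 = 16; next = 15
base 4: 15 = 3·4 + 3; at 5: 3·5 + 3 = 18; next = 17
base 5: 17 = 3·5 + 2; at 6: 3·6 + 2 = 20; next = 19
base 6: 19 = 3·6 + 1; at 7: 3·7 + 1 = 22; next = 21
base 7: 21 = 3·7; at 8: 3·8 = 24; next = 23
base 8: 23 = 2·8 + 7; at 9: 2·9 + 7 = 25; next = 24
base 9: 24 = 2·9 + 6; at 10: 2·10 + 6 = 26; next = 25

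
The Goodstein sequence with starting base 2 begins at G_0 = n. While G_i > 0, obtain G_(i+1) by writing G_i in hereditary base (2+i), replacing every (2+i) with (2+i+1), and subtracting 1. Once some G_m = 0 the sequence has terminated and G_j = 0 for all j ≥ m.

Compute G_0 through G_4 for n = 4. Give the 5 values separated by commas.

4, 26, 41, 60, 83

(0) 4|_2 = 2^2 ↦ 3^3|_3 = 27 ⇒ 26
(1) 26|_3 = 2·3^2 + 2·3 + 2 ↦ 2·4^2 + 2·4 + 2|_4 = 42 ⇒ 41
(2) 41|_4 = 2·4^2 + 2·4 + 1 ↦ 2·5^2 + 2·5 + 1|_5 = 61 ⇒ 60
(3) 60|_5 = 2·5^2 + 2·5 ↦ 2·6^2 + 2·6|_6 = 84 ⇒ 83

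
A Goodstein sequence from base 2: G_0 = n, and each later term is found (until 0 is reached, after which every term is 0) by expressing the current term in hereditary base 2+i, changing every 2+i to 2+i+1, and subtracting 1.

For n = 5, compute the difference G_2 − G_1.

228

5 —HB2→ 2^2 + 1 —bump→ 3^3 + 1 = 28 —(−1)→ 27
27 —HB3→ 3^3 —bump→ 4^4 = 256 —(−1)→ 255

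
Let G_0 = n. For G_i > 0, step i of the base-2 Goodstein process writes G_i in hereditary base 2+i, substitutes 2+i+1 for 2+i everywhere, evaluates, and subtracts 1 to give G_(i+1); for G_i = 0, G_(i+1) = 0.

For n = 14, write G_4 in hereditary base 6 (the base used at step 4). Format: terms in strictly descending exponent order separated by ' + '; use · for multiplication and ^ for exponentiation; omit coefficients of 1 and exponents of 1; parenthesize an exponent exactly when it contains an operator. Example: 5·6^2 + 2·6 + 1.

6^(6 + 1) + 5·6^5 + 5·6^4 + 5·6^3 + 5·6^2 + 5·6 + 5

(0) 14|_2 = 2^(2 + 1) + 2^2 + 2 ↦ 3^(3 + 1) + 3^3 + 3|_3 = 111 ⇒ 110
(1) 110|_3 = 3^(3 + 1) + 3^3 + 2 ↦ 4^(4 + 1) + 4^4 + 2|_4 = 1282 ⇒ 1281
(2) 1281|_4 = 4^(4 + 1) + 4^4 + 1 ↦ 5^(5 + 1) + 5^5 + 1|_5 = 18751 ⇒ 18750
(3) 18750|_5 = 5^(5 + 1) + 5^5 ↦ 6^(6 + 1) + 6^6|_6 = 326592 ⇒ 326591
(4) 326591|_6 = 6^(6 + 1) + 5·6^5 + 5·6^4 + 5·6^3 + 5·6^2 + 5·6 + 5 ↦ 7^(7 + 1) + 5·7^5 + 5·7^4 + 5·7^3 + 5·7^2 + 5·7 + 5|_7 = 5862841 ⇒ 5862840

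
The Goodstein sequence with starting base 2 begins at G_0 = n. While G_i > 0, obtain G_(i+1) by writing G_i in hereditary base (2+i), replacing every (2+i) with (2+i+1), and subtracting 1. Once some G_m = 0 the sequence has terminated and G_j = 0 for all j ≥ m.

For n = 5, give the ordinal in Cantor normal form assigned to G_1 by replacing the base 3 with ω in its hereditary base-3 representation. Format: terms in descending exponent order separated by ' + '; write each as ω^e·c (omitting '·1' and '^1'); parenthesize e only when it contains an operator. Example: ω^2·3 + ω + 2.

ω^ω

step 0: 5 = 2^2 + 1; sub 3 for 2: 3^3 + 1; = 28; G_1 = 28−1 = 27
step 1: 27 = 3^3; sub 4 for 3: 4^4; = 256; G_2 = 256−1 = 255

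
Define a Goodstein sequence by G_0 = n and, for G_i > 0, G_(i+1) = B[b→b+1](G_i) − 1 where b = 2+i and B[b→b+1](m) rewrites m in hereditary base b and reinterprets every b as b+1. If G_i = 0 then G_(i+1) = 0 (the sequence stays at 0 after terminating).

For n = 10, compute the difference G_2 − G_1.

G_0=10  [base 2] 2^(2 + 1) + 2  →[2↦3]→  3^(3 + 1) + 3 = 84  −1 ⇒ G_1=83
G_1=83  [base 3] 3^(3 + 1) + 2  →[3↦4]→  4^(4 + 1) + 2 = 1026  −1 ⇒ G_2=1025

942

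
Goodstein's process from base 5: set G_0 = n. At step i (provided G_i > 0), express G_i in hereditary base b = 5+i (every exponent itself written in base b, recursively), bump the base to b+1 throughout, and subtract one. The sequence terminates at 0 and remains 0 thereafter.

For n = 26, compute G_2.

base 5: 26 = 5^2 + 1; at 6: 6^2 + 1 = 37; next = 36
base 6: 36 = 6^2; at 7: 7^2 = 49; next = 48

48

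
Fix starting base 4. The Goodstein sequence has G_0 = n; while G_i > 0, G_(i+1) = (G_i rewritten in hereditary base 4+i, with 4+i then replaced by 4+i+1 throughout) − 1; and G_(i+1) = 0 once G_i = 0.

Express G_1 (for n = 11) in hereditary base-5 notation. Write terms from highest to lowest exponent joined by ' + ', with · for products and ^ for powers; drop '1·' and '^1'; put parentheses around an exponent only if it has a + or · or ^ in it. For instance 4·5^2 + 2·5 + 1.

2·5 + 2

step 0: 11 = 2·4 + 3; sub 5 for 4: 2·5 + 3; = 13; G_1 = 13−1 = 12
step 1: 12 = 2·5 + 2; sub 6 for 5: 2·6 + 2; = 14; G_2 = 14−1 = 13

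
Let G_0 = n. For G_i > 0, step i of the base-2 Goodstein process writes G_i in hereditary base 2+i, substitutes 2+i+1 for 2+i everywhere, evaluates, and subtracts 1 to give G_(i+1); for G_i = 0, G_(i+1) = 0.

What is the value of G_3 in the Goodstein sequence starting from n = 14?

(0) 14|_2 = 2^(2 + 1) + 2^2 + 2 ↦ 3^(3 + 1) + 3^3 + 3|_3 = 111 ⇒ 110
(1) 110|_3 = 3^(3 + 1) + 3^3 + 2 ↦ 4^(4 + 1) + 4^4 + 2|_4 = 1282 ⇒ 1281
(2) 1281|_4 = 4^(4 + 1) + 4^4 + 1 ↦ 5^(5 + 1) + 5^5 + 1|_5 = 18751 ⇒ 18750
(3) 18750|_5 = 5^(5 + 1) + 5^5 ↦ 6^(6 + 1) + 6^6|_6 = 326592 ⇒ 326591

18750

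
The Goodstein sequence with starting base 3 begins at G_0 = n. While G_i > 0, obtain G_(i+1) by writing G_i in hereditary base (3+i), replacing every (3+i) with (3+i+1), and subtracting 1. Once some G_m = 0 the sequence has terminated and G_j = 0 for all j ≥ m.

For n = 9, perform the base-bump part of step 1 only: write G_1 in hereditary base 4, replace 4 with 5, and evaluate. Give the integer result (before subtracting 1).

18

9 —HB3→ 3^2 —bump→ 4^2 = 16 —(−1)→ 15
15 —HB4→ 3·4 + 3 —bump→ 3·5 + 3 = 18 —(−1)→ 17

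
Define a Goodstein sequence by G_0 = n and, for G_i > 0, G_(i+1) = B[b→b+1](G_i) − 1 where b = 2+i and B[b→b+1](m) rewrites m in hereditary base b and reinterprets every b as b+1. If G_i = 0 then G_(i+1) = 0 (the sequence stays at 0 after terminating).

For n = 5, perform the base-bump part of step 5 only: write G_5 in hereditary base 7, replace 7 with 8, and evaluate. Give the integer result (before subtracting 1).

G_0 = 5. HB_2(5) = 2^2 + 1. Bump = 28. G_1 = 27.
G_1 = 27. HB_3(27) = 3^3. Bump = 256. G_2 = 255.
G_2 = 255. HB_4(255) = 3·4^3 + 3·4^2 + 3·4 + 3. Bump = 468. G_3 = 467.
G_3 = 467. HB_5(467) = 3·5^3 + 3·5^2 + 3·5 + 2. Bump = 776. G_4 = 775.
G_4 = 775. HB_6(775) = 3·6^3 + 3·6^2 + 3·6 + 1. Bump = 1198. G_5 = 1197.
G_5 = 1197. HB_7(1197) = 3·7^3 + 3·7^2 + 3·7. Bump = 1752. G_6 = 1751.

1752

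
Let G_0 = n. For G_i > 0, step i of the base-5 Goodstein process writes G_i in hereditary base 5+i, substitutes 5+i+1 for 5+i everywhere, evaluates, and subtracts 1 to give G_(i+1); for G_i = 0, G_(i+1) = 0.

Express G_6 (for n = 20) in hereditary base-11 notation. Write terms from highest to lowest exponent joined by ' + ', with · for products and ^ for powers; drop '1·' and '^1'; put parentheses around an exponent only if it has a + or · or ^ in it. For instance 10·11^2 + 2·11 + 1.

step 0: 20 = 4·5; sub 6 for 5: 4·6; = 24; G_1 = 24−1 = 23
step 1: 23 = 3·6 + 5; sub 7 for 6: 3·7 + 5; = 26; G_2 = 26−1 = 25
step 2: 25 = 3·7 + 4; sub 8 for 7: 3·8 + 4; = 28; G_3 = 28−1 = 27
step 3: 27 = 3·8 + 3; sub 9 for 8: 3·9 + 3; = 30; G_4 = 30−1 = 29
step 4: 29 = 3·9 + 2; sub 10 for 9: 3·10 + 2; = 32; G_5 = 32−1 = 31
step 5: 31 = 3·10 + 1; sub 11 for 10: 3·11 + 1; = 34; G_6 = 34−1 = 33
step 6: 33 = 3·11; sub 12 for 11: 3·12; = 36; G_7 = 36−1 = 35

3·11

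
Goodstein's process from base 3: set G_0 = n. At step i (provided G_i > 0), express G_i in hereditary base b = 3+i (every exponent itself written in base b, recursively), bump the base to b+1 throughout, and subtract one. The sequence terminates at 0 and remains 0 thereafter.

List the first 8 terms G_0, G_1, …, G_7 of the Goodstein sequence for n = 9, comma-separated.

G_0=9  [base 3] 3^2  →[3↦4]→  4^2 = 16  −1 ⇒ G_1=15
G_1=15  [base 4] 3·4 + 3  →[4↦5]→  3·5 + 3 = 18  −1 ⇒ G_2=17
G_2=17  [base 5] 3·5 + 2  →[5↦6]→  3·6 + 2 = 20  −1 ⇒ G_3=19
G_3=19  [base 6] 3·6 + 1  →[6↦7]→  3·7 + 1 = 22  −1 ⇒ G_4=21
G_4=21  [base 7] 3·7  →[7↦8]→  3·8 = 24  −1 ⇒ G_5=23
G_5=23  [base 8] 2·8 + 7  →[8↦9]→  2·9 + 7 = 25  −1 ⇒ G_6=24
G_6=24  [base 9] 2·9 + 6  →[9↦10]→  2·10 + 6 = 26  −1 ⇒ G_7=25

9, 15, 17, 19, 21, 23, 24, 25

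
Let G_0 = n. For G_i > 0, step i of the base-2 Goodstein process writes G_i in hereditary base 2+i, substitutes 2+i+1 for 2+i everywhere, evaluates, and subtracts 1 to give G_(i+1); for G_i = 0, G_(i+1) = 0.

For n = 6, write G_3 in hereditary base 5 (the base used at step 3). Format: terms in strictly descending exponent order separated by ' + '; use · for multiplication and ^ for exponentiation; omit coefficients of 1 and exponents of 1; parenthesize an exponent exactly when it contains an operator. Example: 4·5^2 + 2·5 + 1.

[0] 6 ≡ 2^2 + 2 (base 2). Lift 3: 30. −1: 29.
[1] 29 ≡ 3^3 + 2 (base 3). Lift 4: 258. −1: 257.
[2] 257 ≡ 4^4 + 1 (base 4). Lift 5: 3126. −1: 3125.
[3] 3125 ≡ 5^5 (base 5). Lift 6: 46656. −1: 46655.

5^5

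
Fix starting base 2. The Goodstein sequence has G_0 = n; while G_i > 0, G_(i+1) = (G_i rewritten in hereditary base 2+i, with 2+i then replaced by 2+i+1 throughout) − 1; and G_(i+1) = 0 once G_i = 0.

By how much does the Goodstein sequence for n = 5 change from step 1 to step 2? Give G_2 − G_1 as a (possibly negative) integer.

228

5 —HB2→ 2^2 + 1 —bump→ 3^3 + 1 = 28 —(−1)→ 27
27 —HB3→ 3^3 —bump→ 4^4 = 256 —(−1)→ 255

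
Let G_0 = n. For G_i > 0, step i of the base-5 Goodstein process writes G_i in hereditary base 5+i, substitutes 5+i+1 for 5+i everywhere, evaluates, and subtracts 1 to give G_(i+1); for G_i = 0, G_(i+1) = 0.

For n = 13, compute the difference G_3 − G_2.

G_0=13  [base 5] 2·5 + 3  →[5↦6]→  2·6 + 3 = 15  −1 ⇒ G_1=14
G_1=14  [base 6] 2·6 + 2  →[6↦7]→  2·7 + 2 = 16  −1 ⇒ G_2=15
G_2=15  [base 7] 2·7 + 1  →[7↦8]→  2·8 + 1 = 17  −1 ⇒ G_3=16

1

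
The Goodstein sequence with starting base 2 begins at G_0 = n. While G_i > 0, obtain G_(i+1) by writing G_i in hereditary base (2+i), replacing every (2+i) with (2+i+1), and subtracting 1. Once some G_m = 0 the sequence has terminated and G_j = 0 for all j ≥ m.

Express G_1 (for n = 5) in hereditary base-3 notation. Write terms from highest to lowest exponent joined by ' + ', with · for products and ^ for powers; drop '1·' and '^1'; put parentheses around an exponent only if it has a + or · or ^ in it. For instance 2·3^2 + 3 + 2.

3^3

(0) 5|_2 = 2^2 + 1 ↦ 3^3 + 1|_3 = 28 ⇒ 27
(1) 27|_3 = 3^3 ↦ 4^4|_4 = 256 ⇒ 255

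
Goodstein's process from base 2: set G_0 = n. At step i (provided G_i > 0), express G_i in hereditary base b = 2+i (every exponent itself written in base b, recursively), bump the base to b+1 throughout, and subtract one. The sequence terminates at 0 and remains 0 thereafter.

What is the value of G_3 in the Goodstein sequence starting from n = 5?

G_0=5  [base 2] 2^2 + 1  →[2↦3]→  3^3 + 1 = 28  −1 ⇒ G_1=27
G_1=27  [base 3] 3^3  →[3↦4]→  4^4 = 256  −1 ⇒ G_2=255
G_2=255  [base 4] 3·4^3 + 3·4^2 + 3·4 + 3  →[4↦5]→  3·5^3 + 3·5^2 + 3·5 + 3 = 468  −1 ⇒ G_3=467

467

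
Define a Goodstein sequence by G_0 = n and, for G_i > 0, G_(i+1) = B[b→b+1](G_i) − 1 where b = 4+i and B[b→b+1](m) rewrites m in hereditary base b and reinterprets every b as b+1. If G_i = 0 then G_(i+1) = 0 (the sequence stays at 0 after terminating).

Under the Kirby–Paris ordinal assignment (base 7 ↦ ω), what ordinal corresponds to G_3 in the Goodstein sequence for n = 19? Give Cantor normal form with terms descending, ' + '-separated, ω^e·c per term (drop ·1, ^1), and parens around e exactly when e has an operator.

19 —HB4→ 4^2 + 3 —bump→ 5^2 + 3 = 28 —(−1)→ 27
27 —HB5→ 5^2 + 2 —bump→ 6^2 + 2 = 38 —(−1)→ 37
37 —HB6→ 6^2 + 1 —bump→ 7^2 + 1 = 50 —(−1)→ 49
49 —HB7→ 7^2 —bump→ 8^2 = 64 —(−1)→ 63

ω^2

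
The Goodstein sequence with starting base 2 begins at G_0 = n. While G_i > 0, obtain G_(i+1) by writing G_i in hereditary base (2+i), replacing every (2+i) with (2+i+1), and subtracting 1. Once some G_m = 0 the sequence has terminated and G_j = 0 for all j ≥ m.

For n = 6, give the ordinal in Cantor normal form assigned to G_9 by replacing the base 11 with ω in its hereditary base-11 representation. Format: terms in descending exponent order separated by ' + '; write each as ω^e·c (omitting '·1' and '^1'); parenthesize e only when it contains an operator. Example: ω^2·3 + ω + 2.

ω^5·5 + ω^4·5 + ω^3·5 + ω^2·5 + ω·5

G_0 = 6. HB_2(6) = 2^2 + 2. Bump = 30. G_1 = 29.
G_1 = 29. HB_3(29) = 3^3 + 2. Bump = 258. G_2 = 257.
G_2 = 257. HB_4(257) = 4^4 + 1. Bump = 3126. G_3 = 3125.
G_3 = 3125. HB_5(3125) = 5^5. Bump = 46656. G_4 = 46655.
G_4 = 46655. HB_6(46655) = 5·6^5 + 5·6^4 + 5·6^3 + 5·6^2 + 5·6 + 5. Bump = 98040. G_5 = 98039.
G_5 = 98039. HB_7(98039) = 5·7^5 + 5·7^4 + 5·7^3 + 5·7^2 + 5·7 + 4. Bump = 187244. G_6 = 187243.
G_6 = 187243. HB_8(187243) = 5·8^5 + 5·8^4 + 5·8^3 + 5·8^2 + 5·8 + 3. Bump = 332148. G_7 = 332147.
G_7 = 332147. HB_9(332147) = 5·9^5 + 5·9^4 + 5·9^3 + 5·9^2 + 5·9 + 2. Bump = 555552. G_8 = 555551.
G_8 = 555551. HB_10(555551) = 5·10^5 + 5·10^4 + 5·10^3 + 5·10^2 + 5·10 + 1. Bump = 885776. G_9 = 885775.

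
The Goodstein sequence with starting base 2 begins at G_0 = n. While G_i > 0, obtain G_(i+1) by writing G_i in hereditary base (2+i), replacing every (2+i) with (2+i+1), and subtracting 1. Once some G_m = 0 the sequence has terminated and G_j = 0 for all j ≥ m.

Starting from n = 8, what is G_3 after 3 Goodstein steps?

[0] 8 ≡ 2^(2 + 1) (base 2). Lift 3: 81. −1: 80.
[1] 80 ≡ 2·3^3 + 2·3^2 + 2·3 + 2 (base 3). Lift 4: 554. −1: 553.
[2] 553 ≡ 2·4^4 + 2·4^2 + 2·4 + 1 (base 4). Lift 5: 6311. −1: 6310.
[3] 6310 ≡ 2·5^5 + 2·5^2 + 2·5 (base 5). Lift 6: 93396. −1: 93395.

6310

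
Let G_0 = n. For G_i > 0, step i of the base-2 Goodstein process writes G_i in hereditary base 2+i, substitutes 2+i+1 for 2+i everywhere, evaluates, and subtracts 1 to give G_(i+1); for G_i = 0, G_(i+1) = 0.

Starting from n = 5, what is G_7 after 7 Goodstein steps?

2454

(0) 5|_2 = 2^2 + 1 ↦ 3^3 + 1|_3 = 28 ⇒ 27
(1) 27|_3 = 3^3 ↦ 4^4|_4 = 256 ⇒ 255
(2) 255|_4 = 3·4^3 + 3·4^2 + 3·4 + 3 ↦ 3·5^3 + 3·5^2 + 3·5 + 3|_5 = 468 ⇒ 467
(3) 467|_5 = 3·5^3 + 3·5^2 + 3·5 + 2 ↦ 3·6^3 + 3·6^2 + 3·6 + 2|_6 = 776 ⇒ 775
(4) 775|_6 = 3·6^3 + 3·6^2 + 3·6 + 1 ↦ 3·7^3 + 3·7^2 + 3·7 + 1|_7 = 1198 ⇒ 1197
(5) 1197|_7 = 3·7^3 + 3·7^2 + 3·7 ↦ 3·8^3 + 3·8^2 + 3·8|_8 = 1752 ⇒ 1751
(6) 1751|_8 = 3·8^3 + 3·8^2 + 2·8 + 7 ↦ 3·9^3 + 3·9^2 + 2·9 + 7|_9 = 2455 ⇒ 2454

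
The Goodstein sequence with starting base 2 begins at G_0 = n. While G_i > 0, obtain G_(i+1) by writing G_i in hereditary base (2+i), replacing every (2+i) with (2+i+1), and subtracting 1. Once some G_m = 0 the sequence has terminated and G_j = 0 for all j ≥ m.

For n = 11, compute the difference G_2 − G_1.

G_0 = 11. HB_2(11) = 2^(2 + 1) + 2 + 1. Bump = 85. G_1 = 84.
G_1 = 84. HB_3(84) = 3^(3 + 1) + 3. Bump = 1028. G_2 = 1027.

943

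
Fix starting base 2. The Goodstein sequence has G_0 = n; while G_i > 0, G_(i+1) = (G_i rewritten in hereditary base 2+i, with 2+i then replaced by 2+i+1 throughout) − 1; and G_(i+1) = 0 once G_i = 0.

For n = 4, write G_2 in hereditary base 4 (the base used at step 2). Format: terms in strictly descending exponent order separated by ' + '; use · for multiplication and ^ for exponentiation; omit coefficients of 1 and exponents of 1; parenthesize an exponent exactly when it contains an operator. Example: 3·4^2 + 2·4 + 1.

base 2: 4 = 2^2; at 3: 3^3 = 27; next = 26
base 3: 26 = 2·3^2 + 2·3 + 2; at 4: 2·4^2 + 2·4 + 2 = 42; next = 41
base 4: 41 = 2·4^2 + 2·4 + 1; at 5: 2·5^2 + 2·5 + 1 = 61; next = 60

2·4^2 + 2·4 + 1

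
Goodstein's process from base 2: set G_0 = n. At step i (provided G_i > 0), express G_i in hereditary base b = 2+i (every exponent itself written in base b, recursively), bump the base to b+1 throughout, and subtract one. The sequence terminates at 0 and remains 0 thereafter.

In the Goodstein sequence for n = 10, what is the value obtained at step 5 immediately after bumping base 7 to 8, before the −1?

84073324

step 0: 10 = 2^(2 + 1) + 2; sub 3 for 2: 3^(3 + 1) + 3; = 84; G_1 = 84−1 = 83
step 1: 83 = 3^(3 + 1) + 2; sub 4 for 3: 4^(4 + 1) + 2; = 1026; G_2 = 1026−1 = 1025
step 2: 1025 = 4^(4 + 1) + 1; sub 5 for 4: 5^(5 + 1) + 1; = 15626; G_3 = 15626−1 = 15625
step 3: 15625 = 5^(5 + 1); sub 6 for 5: 6^(6 + 1); = 279936; G_4 = 279936−1 = 279935
step 4: 279935 = 5·6^6 + 5·6^5 + 5·6^4 + 5·6^3 + 5·6^2 + 5·6 + 5; sub 7 for 6: 5·7^7 + 5·7^5 + 5·7^4 + 5·7^3 + 5·7^2 + 5·7 + 5; = 4215755; G_5 = 4215755−1 = 4215754
step 5: 4215754 = 5·7^7 + 5·7^5 + 5·7^4 + 5·7^3 + 5·7^2 + 5·7 + 4; sub 8 for 7: 5·8^8 + 5·8^5 + 5·8^4 + 5·8^3 + 5·8^2 + 5·8 + 4; = 84073324; G_6 = 84073324−1 = 84073323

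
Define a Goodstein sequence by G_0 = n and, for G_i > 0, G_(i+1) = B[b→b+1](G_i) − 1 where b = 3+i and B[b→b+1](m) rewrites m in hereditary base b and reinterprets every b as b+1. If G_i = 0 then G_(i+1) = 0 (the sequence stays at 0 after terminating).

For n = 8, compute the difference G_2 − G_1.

i=0: 8 = 2·3 + 2 (b=3); 3→4: 2·4 + 2 = 10; 10−1 = 9
i=1: 9 = 2·4 + 1 (b=4); 4→5: 2·5 + 1 = 11; 11−1 = 10

1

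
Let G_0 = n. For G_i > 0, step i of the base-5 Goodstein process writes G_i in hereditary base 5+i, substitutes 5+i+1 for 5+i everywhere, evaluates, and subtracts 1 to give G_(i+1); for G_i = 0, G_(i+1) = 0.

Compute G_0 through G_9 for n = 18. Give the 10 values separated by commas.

18, 20, 22, 24, 26, 27, 28, 29, 30, 31

G_0=18  [base 5] 3·5 + 3  →[5↦6]→  3·6 + 3 = 21  −1 ⇒ G_1=20
G_1=20  [base 6] 3·6 + 2  →[6↦7]→  3·7 + 2 = 23  −1 ⇒ G_2=22
G_2=22  [base 7] 3·7 + 1  →[7↦8]→  3·8 + 1 = 25  −1 ⇒ G_3=24
G_3=24  [base 8] 3·8  →[8↦9]→  3·9 = 27  −1 ⇒ G_4=26
G_4=26  [base 9] 2·9 + 8  →[9↦10]→  2·10 + 8 = 28  −1 ⇒ G_5=27
G_5=27  [base 10] 2·10 + 7  →[10↦11]→  2·11 + 7 = 29  −1 ⇒ G_6=28
G_6=28  [base 11] 2·11 + 6  →[11↦12]→  2·12 + 6 = 30  −1 ⇒ G_7=29
G_7=29  [base 12] 2·12 + 5  →[12↦13]→  2·13 + 5 = 31  −1 ⇒ G_8=30
G_8=30  [base 13] 2·13 + 4  →[13↦14]→  2·14 + 4 = 32  −1 ⇒ G_9=31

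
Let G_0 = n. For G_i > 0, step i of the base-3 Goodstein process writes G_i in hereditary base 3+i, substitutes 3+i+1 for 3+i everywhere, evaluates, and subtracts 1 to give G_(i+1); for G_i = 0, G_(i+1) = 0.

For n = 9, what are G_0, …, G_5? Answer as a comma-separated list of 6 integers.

9, 15, 17, 19, 21, 23

[0] 9 ≡ 3^2 (base 3). Lift 4: 16. −1: 15.
[1] 15 ≡ 3·4 + 3 (base 4). Lift 5: 18. −1: 17.
[2] 17 ≡ 3·5 + 2 (base 5). Lift 6: 20. −1: 19.
[3] 19 ≡ 3·6 + 1 (base 6). Lift 7: 22. −1: 21.
[4] 21 ≡ 3·7 (base 7). Lift 8: 24. −1: 23.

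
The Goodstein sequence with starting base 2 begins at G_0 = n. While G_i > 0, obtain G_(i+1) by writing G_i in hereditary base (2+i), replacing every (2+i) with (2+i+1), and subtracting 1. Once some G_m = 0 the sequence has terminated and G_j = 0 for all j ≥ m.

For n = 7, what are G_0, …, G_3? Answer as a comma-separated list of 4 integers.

7, 30, 259, 3127

7 —HB2→ 2^2 + 2 + 1 —bump→ 3^3 + 3 + 1 = 31 —(−1)→ 30
30 —HB3→ 3^3 + 3 —bump→ 4^4 + 4 = 260 —(−1)→ 259
259 —HB4→ 4^4 + 3 —bump→ 5^5 + 3 = 3128 —(−1)→ 3127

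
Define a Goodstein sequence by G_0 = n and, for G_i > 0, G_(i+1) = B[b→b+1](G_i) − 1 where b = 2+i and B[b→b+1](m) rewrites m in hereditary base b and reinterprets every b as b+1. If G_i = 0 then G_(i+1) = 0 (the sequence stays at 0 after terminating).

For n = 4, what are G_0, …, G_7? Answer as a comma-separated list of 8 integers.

4, 26, 41, 60, 83, 109, 139, 173

G_0 = 4. HB_2(4) = 2^2. Bump = 27. G_1 = 26.
G_1 = 26. HB_3(26) = 2·3^2 + 2·3 + 2. Bump = 42. G_2 = 41.
G_2 = 41. HB_4(41) = 2·4^2 + 2·4 + 1. Bump = 61. G_3 = 60.
G_3 = 60. HB_5(60) = 2·5^2 + 2·5. Bump = 84. G_4 = 83.
G_4 = 83. HB_6(83) = 2·6^2 + 6 + 5. Bump = 110. G_5 = 109.
G_5 = 109. HB_7(109) = 2·7^2 + 7 + 4. Bump = 140. G_6 = 139.
G_6 = 139. HB_8(139) = 2·8^2 + 8 + 3. Bump = 174. G_7 = 173.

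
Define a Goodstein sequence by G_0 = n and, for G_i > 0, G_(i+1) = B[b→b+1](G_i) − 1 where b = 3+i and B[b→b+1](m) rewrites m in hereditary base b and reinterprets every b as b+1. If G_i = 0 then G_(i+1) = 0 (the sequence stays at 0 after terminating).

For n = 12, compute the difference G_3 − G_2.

step 0: 12 = 3^2 + 3; sub 4 for 3: 4^2 + 4; = 20; G_1 = 20−1 = 19
step 1: 19 = 4^2 + 3; sub 5 for 4: 5^2 + 3; = 28; G_2 = 28−1 = 27
step 2: 27 = 5^2 + 2; sub 6 for 5: 6^2 + 2; = 38; G_3 = 38−1 = 37

10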